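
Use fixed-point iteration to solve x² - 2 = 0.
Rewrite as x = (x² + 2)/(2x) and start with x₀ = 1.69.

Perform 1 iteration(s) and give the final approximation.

Equation: x² - 2 = 0
Fixed-point form: x = (x² + 2)/(2x)
x₀ = 1.69

x_1 = g(1.690000) = 1.436716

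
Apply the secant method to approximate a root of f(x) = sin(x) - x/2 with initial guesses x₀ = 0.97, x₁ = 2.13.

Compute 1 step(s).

f(x) = sin(x) - x/2
x₀ = 0.97, x₁ = 2.13

Secant formula: x_{n+1} = x_n - f(x_n)(x_n - x_{n-1})/(f(x_n) - f(x_{n-1}))

Iteration 1:
  f(0.970000) = 0.339886
  f(2.130000) = -0.217322
  x_2 = 2.130000 - (-0.217322)×(2.130000 - 0.970000)/(-0.217322 - 0.339886)
       = 1.677577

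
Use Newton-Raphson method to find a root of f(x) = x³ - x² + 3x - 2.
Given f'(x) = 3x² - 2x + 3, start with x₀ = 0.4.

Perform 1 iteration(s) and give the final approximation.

f(x) = x³ - x² + 3x - 2
f'(x) = 3x² - 2x + 3
x₀ = 0.4

Newton-Raphson formula: x_{n+1} = x_n - f(x_n)/f'(x_n)

Iteration 1:
  f(0.400000) = -0.896000
  f'(0.400000) = 2.680000
  x_1 = 0.400000 - (-0.896000)/2.680000 = 0.734328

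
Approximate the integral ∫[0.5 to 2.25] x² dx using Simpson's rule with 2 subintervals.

f(x) = x²
a = 0.5, b = 2.25, n = 2
h = (b - a)/n = 0.875000

Simpson's rule: (h/3)[f(x₀) + 4f(x₁) + 2f(x₂) + ... + f(xₙ)]

x_0 = 0.5000, f(x_0) = 0.250000, coefficient = 1
x_1 = 1.3750, f(x_1) = 1.890625, coefficient = 4
x_2 = 2.2500, f(x_2) = 5.062500, coefficient = 1

I ≈ (0.875000/3) × 12.875000 = 3.755208
Exact value: 3.755208
Error: 0.000000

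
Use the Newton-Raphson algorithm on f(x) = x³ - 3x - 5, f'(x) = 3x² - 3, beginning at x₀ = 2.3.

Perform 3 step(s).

f(x) = x³ - 3x - 5
f'(x) = 3x² - 3
x₀ = 2.3

Newton-Raphson formula: x_{n+1} = x_n - f(x_n)/f'(x_n)

Iteration 1:
  f(2.300000) = 0.267000
  f'(2.300000) = 12.870000
  x_1 = 2.300000 - 0.267000/12.870000 = 2.279254
Iteration 2:
  f(2.279254) = 0.002961
  f'(2.279254) = 12.584997
  x_2 = 2.279254 - 0.002961/12.584997 = 2.279019
Iteration 3:
  f(2.279019) = 0.000000
  f'(2.279019) = 12.581780
  x_3 = 2.279019 - 0.000000/12.581780 = 2.279019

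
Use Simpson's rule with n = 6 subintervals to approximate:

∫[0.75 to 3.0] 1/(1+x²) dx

f(x) = 1/(1+x²)
a = 0.75, b = 3.0, n = 6
h = (b - a)/n = 0.375000

Simpson's rule: (h/3)[f(x₀) + 4f(x₁) + 2f(x₂) + ... + f(xₙ)]

x_0 = 0.7500, f(x_0) = 0.640000, coefficient = 1
x_1 = 1.1250, f(x_1) = 0.441379, coefficient = 4
x_2 = 1.5000, f(x_2) = 0.307692, coefficient = 2
x_3 = 1.8750, f(x_3) = 0.221453, coefficient = 4
x_4 = 2.2500, f(x_4) = 0.164948, coefficient = 2
x_5 = 2.6250, f(x_5) = 0.126733, coefficient = 4
x_6 = 3.0000, f(x_6) = 0.100000, coefficient = 1

I ≈ (0.375000/3) × 4.843543 = 0.605443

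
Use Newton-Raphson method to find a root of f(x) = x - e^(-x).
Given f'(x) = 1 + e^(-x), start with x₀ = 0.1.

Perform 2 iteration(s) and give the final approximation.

f(x) = x - e^(-x)
f'(x) = 1 + e^(-x)
x₀ = 0.1

Newton-Raphson formula: x_{n+1} = x_n - f(x_n)/f'(x_n)

Iteration 1:
  f(0.100000) = -0.804837
  f'(0.100000) = 1.904837
  x_1 = 0.100000 - (-0.804837)/1.904837 = 0.522523
Iteration 2:
  f(0.522523) = -0.070500
  f'(0.522523) = 1.593023
  x_2 = 0.522523 - (-0.070500)/1.593023 = 0.566778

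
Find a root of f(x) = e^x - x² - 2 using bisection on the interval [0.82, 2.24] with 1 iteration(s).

f(x) = e^x - x² - 2
Initial interval: [0.82, 2.24]

Iteration 1:
  c_1 = (0.820000 + 2.240000)/2 = 1.530000
  f(c_1) = f(1.530000) = 0.277277
  f(a) × f(c) < 0, new interval: [0.820000, 1.530000]

After 1 iteration(s), the approximation is c_1 = 1.530000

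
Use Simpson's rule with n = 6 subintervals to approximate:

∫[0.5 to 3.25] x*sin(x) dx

f(x) = x*sin(x)
a = 0.5, b = 3.25, n = 6
h = (b - a)/n = 0.458333

Simpson's rule: (h/3)[f(x₀) + 4f(x₁) + 2f(x₂) + ... + f(xₙ)]

x_0 = 0.5000, f(x_0) = 0.239713, coefficient = 1
x_1 = 0.9583, f(x_1) = 0.784141, coefficient = 4
x_2 = 1.4167, f(x_2) = 1.399873, coefficient = 2
x_3 = 1.8750, f(x_3) = 1.788911, coefficient = 4
x_4 = 2.3333, f(x_4) = 1.687200, coefficient = 2
x_5 = 2.7917, f(x_5) = 0.957062, coefficient = 4
x_6 = 3.2500, f(x_6) = -0.351634, coefficient = 1

I ≈ (0.458333/3) × 20.182683 = 3.083466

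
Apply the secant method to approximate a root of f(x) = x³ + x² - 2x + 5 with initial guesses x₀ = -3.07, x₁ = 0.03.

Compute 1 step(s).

f(x) = x³ + x² - 2x + 5
x₀ = -3.07, x₁ = 0.03

Secant formula: x_{n+1} = x_n - f(x_n)(x_n - x_{n-1})/(f(x_n) - f(x_{n-1}))

Iteration 1:
  f(-3.070000) = -8.369543
  f(0.030000) = 4.940927
  x_2 = 0.030000 - 4.940927×(0.030000 - (-3.070000))/(4.940927 - (-8.369543))
       = -1.120739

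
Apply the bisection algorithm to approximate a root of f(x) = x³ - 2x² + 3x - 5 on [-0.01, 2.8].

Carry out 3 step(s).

f(x) = x³ - 2x² + 3x - 5
Initial interval: [-0.01, 2.8]

Iteration 1:
  c_1 = (-0.010000 + 2.800000)/2 = 1.395000
  f(c_1) = f(1.395000) = -1.992345
  f(a) × f(c) ≥ 0, new interval: [1.395000, 2.800000]
Iteration 2:
  c_2 = (1.395000 + 2.800000)/2 = 2.097500
  f(c_2) = f(2.097500) = 1.721452
  f(a) × f(c) < 0, new interval: [1.395000, 2.097500]
Iteration 3:
  c_3 = (1.395000 + 2.097500)/2 = 1.746250
  f(c_3) = f(1.746250) = -0.535032
  f(a) × f(c) ≥ 0, new interval: [1.746250, 2.097500]

After 3 iteration(s), the approximation is c_3 = 1.746250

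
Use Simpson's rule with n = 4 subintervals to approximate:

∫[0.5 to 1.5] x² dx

f(x) = x²
a = 0.5, b = 1.5, n = 4
h = (b - a)/n = 0.250000

Simpson's rule: (h/3)[f(x₀) + 4f(x₁) + 2f(x₂) + ... + f(xₙ)]

x_0 = 0.5000, f(x_0) = 0.250000, coefficient = 1
x_1 = 0.7500, f(x_1) = 0.562500, coefficient = 4
x_2 = 1.0000, f(x_2) = 1.000000, coefficient = 2
x_3 = 1.2500, f(x_3) = 1.562500, coefficient = 4
x_4 = 1.5000, f(x_4) = 2.250000, coefficient = 1

I ≈ (0.250000/3) × 13.000000 = 1.083333
Exact value: 1.083333
Error: 0.000000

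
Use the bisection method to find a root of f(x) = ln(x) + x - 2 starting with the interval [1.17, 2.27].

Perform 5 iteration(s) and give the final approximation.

f(x) = ln(x) + x - 2
Initial interval: [1.17, 2.27]

Iteration 1:
  c_1 = (1.170000 + 2.270000)/2 = 1.720000
  f(c_1) = f(1.720000) = 0.262324
  f(a) × f(c) < 0, new interval: [1.170000, 1.720000]
Iteration 2:
  c_2 = (1.170000 + 1.720000)/2 = 1.445000
  f(c_2) = f(1.445000) = -0.186891
  f(a) × f(c) ≥ 0, new interval: [1.445000, 1.720000]
Iteration 3:
  c_3 = (1.445000 + 1.720000)/2 = 1.582500
  f(c_3) = f(1.582500) = 0.041506
  f(a) × f(c) < 0, new interval: [1.445000, 1.582500]
Iteration 4:
  c_4 = (1.445000 + 1.582500)/2 = 1.513750
  f(c_4) = f(1.513750) = -0.071660
  f(a) × f(c) ≥ 0, new interval: [1.513750, 1.582500]
Iteration 5:
  c_5 = (1.513750 + 1.582500)/2 = 1.548125
  f(c_5) = f(1.548125) = -0.014830
  f(a) × f(c) ≥ 0, new interval: [1.548125, 1.582500]

After 5 iteration(s), the approximation is c_5 = 1.548125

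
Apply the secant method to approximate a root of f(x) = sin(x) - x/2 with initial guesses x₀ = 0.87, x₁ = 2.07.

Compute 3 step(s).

f(x) = sin(x) - x/2
x₀ = 0.87, x₁ = 2.07

Secant formula: x_{n+1} = x_n - f(x_n)(x_n - x_{n-1})/(f(x_n) - f(x_{n-1}))

Iteration 1:
  f(0.870000) = 0.329329
  f(2.070000) = -0.157036
  x_2 = 2.070000 - (-0.157036)×(2.070000 - 0.870000)/(-0.157036 - 0.329329)
       = 1.682548
Iteration 2:
  f(2.070000) = -0.157036
  f(1.682548) = 0.152488
  x_3 = 1.682548 - 0.152488×(1.682548 - 2.070000)/(0.152488 - (-0.157036))
       = 1.873428
Iteration 3:
  f(1.682548) = 0.152488
  f(1.873428) = 0.017842
  x_4 = 1.873428 - 0.017842×(1.873428 - 1.682548)/(0.017842 - 0.152488)
       = 1.898721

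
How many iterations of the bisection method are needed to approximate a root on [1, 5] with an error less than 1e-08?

We need (b-a)/2^n ≤ 1e-08
(5 - 1)/2^n ≤ 1e-08
4/2^n ≤ 1e-08
2^n ≥ 400000000
n ≥ log₂(400000000) = 28.58
n ≥ 29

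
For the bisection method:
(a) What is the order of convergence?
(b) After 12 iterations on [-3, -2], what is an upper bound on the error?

(a) Bisection has linear (order 1) convergence; the error is halved each step.

(b) Error bound = (b-a)/2^n = (-2 - (-3))/2^{12}
    = 1/2^{12}

(a) 1 (linear); (b) error ≤ 2.44e-04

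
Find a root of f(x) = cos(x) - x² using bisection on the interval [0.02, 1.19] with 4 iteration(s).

f(x) = cos(x) - x²
Initial interval: [0.02, 1.19]

Iteration 1:
  c_1 = (0.020000 + 1.190000)/2 = 0.605000
  f(c_1) = f(0.605000) = 0.456477
  f(a) × f(c) ≥ 0, new interval: [0.605000, 1.190000]
Iteration 2:
  c_2 = (0.605000 + 1.190000)/2 = 0.897500
  f(c_2) = f(0.897500) = -0.181940
  f(a) × f(c) < 0, new interval: [0.605000, 0.897500]
Iteration 3:
  c_3 = (0.605000 + 0.897500)/2 = 0.751250
  f(c_3) = f(0.751250) = 0.166460
  f(a) × f(c) ≥ 0, new interval: [0.751250, 0.897500]
Iteration 4:
  c_4 = (0.751250 + 0.897500)/2 = 0.824375
  f(c_4) = f(0.824375) = -0.000578
  f(a) × f(c) < 0, new interval: [0.751250, 0.824375]

After 4 iteration(s), the approximation is c_4 = 0.824375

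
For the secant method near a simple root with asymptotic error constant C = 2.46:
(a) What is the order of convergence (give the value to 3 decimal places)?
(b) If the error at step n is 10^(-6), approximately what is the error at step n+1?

(a) Secant method has superlinear convergence with order φ = (1+√5)/2 ≈ 1.618.
    This means |e_{n+1}| ≈ C|e_n|^1.618.

(b) With |e_n| = 10^(-6) and C = 2.46:
    |e_{n+1}| ≈ 2.46 × (10^(-6))^1.618 = 2.46 × 10^(-9.71)

(a) ≈ 1.618 (golden ratio); (b) |e_{n+1}| ≈ 4.816e-10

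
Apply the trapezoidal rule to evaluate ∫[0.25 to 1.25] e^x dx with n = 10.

f(x) = e^x
a = 0.25, b = 1.25, n = 10
h = (b - a)/n = 0.100000

Trapezoidal rule: (h/2)[f(x₀) + 2f(x₁) + 2f(x₂) + ... + f(xₙ)]

x_0 = 0.2500, f(x_0) = 1.284025, coefficient = 1
x_1 = 0.3500, f(x_1) = 1.419068, coefficient = 2
x_2 = 0.4500, f(x_2) = 1.568312, coefficient = 2
x_3 = 0.5500, f(x_3) = 1.733253, coefficient = 2
x_4 = 0.6500, f(x_4) = 1.915541, coefficient = 2
x_5 = 0.7500, f(x_5) = 2.117000, coefficient = 2
x_6 = 0.8500, f(x_6) = 2.339647, coefficient = 2
x_7 = 0.9500, f(x_7) = 2.585710, coefficient = 2
x_8 = 1.0500, f(x_8) = 2.857651, coefficient = 2
x_9 = 1.1500, f(x_9) = 3.158193, coefficient = 2
x_10 = 1.2500, f(x_10) = 3.490343, coefficient = 1

I ≈ (0.100000/2) × 44.163117 = 2.208156
Exact value: 2.206318
Error: 0.001838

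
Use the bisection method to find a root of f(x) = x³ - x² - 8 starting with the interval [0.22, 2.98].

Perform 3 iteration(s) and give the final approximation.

f(x) = x³ - x² - 8
Initial interval: [0.22, 2.98]

Iteration 1:
  c_1 = (0.220000 + 2.980000)/2 = 1.600000
  f(c_1) = f(1.600000) = -6.464000
  f(a) × f(c) ≥ 0, new interval: [1.600000, 2.980000]
Iteration 2:
  c_2 = (1.600000 + 2.980000)/2 = 2.290000
  f(c_2) = f(2.290000) = -1.235111
  f(a) × f(c) ≥ 0, new interval: [2.290000, 2.980000]
Iteration 3:
  c_3 = (2.290000 + 2.980000)/2 = 2.635000
  f(c_3) = f(2.635000) = 3.352173
  f(a) × f(c) < 0, new interval: [2.290000, 2.635000]

After 3 iteration(s), the approximation is c_3 = 2.635000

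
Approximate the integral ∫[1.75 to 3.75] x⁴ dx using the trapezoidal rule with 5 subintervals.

f(x) = x⁴
a = 1.75, b = 3.75, n = 5
h = (b - a)/n = 0.400000

Trapezoidal rule: (h/2)[f(x₀) + 2f(x₁) + 2f(x₂) + ... + f(xₙ)]

x_0 = 1.7500, f(x_0) = 9.378906, coefficient = 1
x_1 = 2.1500, f(x_1) = 21.367506, coefficient = 2
x_2 = 2.5500, f(x_2) = 42.282506, coefficient = 2
x_3 = 2.9500, f(x_3) = 75.733506, coefficient = 2
x_4 = 3.3500, f(x_4) = 125.944506, coefficient = 2
x_5 = 3.7500, f(x_5) = 197.753906, coefficient = 1

I ≈ (0.400000/2) × 737.788863 = 147.557773
Exact value: 145.032813
Error: 2.524960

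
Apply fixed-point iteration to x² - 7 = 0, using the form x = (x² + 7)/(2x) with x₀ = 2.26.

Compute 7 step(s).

Equation: x² - 7 = 0
Fixed-point form: x = (x² + 7)/(2x)
x₀ = 2.26

x_1 = g(2.260000) = 2.678673
x_2 = g(2.678673) = 2.645954
x_3 = g(2.645954) = 2.645751
x_4 = g(2.645751) = 2.645751
x_5 = g(2.645751) = 2.645751
x_6 = g(2.645751) = 2.645751
x_7 = g(2.645751) = 2.645751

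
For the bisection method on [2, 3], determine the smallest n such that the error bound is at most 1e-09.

We need (b-a)/2^n ≤ 1e-09
(3 - 2)/2^n ≤ 1e-09
1/2^n ≤ 1e-09
2^n ≥ 1000000000
n ≥ log₂(1000000000) = 29.90
n ≥ 30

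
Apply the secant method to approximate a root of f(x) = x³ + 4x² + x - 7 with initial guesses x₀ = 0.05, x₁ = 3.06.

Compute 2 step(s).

f(x) = x³ + 4x² + x - 7
x₀ = 0.05, x₁ = 3.06

Secant formula: x_{n+1} = x_n - f(x_n)(x_n - x_{n-1})/(f(x_n) - f(x_{n-1}))

Iteration 1:
  f(0.050000) = -6.939875
  f(3.060000) = 62.167016
  x_2 = 3.060000 - 62.167016×(3.060000 - 0.050000)/(62.167016 - (-6.939875))
       = 0.352271
Iteration 2:
  f(3.060000) = 62.167016
  f(0.352271) = -6.107634
  x_3 = 0.352271 - (-6.107634)×(0.352271 - 3.060000)/(-6.107634 - 62.167016)
       = 0.594496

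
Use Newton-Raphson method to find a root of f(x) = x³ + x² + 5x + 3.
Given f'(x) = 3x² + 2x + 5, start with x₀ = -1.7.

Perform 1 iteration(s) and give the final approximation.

f(x) = x³ + x² + 5x + 3
f'(x) = 3x² + 2x + 5
x₀ = -1.7

Newton-Raphson formula: x_{n+1} = x_n - f(x_n)/f'(x_n)

Iteration 1:
  f(-1.700000) = -7.523000
  f'(-1.700000) = 10.270000
  x_1 = -1.700000 - (-7.523000)/10.270000 = -0.967478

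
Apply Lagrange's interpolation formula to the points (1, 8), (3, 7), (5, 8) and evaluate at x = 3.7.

Lagrange interpolation formula:
P(x) = Σ yᵢ × Lᵢ(x)
where Lᵢ(x) = Π_{j≠i} (x - xⱼ)/(xᵢ - xⱼ)

L_0(3.7) = (3.7 - 3)/(1 - 3) × (3.7 - 5)/(1 - 5) = -0.113750
L_1(3.7) = (3.7 - 1)/(3 - 1) × (3.7 - 5)/(3 - 5) = 0.877500
L_2(3.7) = (3.7 - 1)/(5 - 1) × (3.7 - 3)/(5 - 3) = 0.236250

P(3.7) = 8×L_0(3.7) + 7×L_1(3.7) + 8×L_2(3.7)
P(3.7) = 7.122500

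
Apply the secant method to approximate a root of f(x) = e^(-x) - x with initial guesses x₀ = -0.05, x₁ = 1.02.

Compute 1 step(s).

f(x) = e^(-x) - x
x₀ = -0.05, x₁ = 1.02

Secant formula: x_{n+1} = x_n - f(x_n)(x_n - x_{n-1})/(f(x_n) - f(x_{n-1}))

Iteration 1:
  f(-0.050000) = 1.101271
  f(1.020000) = -0.659405
  x_2 = 1.020000 - (-0.659405)×(1.020000 - (-0.050000))/(-0.659405 - 1.101271)
       = 0.619266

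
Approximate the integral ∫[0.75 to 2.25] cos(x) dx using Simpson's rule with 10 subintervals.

f(x) = cos(x)
a = 0.75, b = 2.25, n = 10
h = (b - a)/n = 0.150000

Simpson's rule: (h/3)[f(x₀) + 4f(x₁) + 2f(x₂) + ... + f(xₙ)]

x_0 = 0.7500, f(x_0) = 0.731689, coefficient = 1
x_1 = 0.9000, f(x_1) = 0.621610, coefficient = 4
x_2 = 1.0500, f(x_2) = 0.497571, coefficient = 2
x_3 = 1.2000, f(x_3) = 0.362358, coefficient = 4
x_4 = 1.3500, f(x_4) = 0.219007, coefficient = 2
x_5 = 1.5000, f(x_5) = 0.070737, coefficient = 4
x_6 = 1.6500, f(x_6) = -0.079121, coefficient = 2
x_7 = 1.8000, f(x_7) = -0.227202, coefficient = 4
x_8 = 1.9500, f(x_8) = -0.370181, coefficient = 2
x_9 = 2.1000, f(x_9) = -0.504846, coefficient = 4
x_10 = 2.2500, f(x_10) = -0.628174, coefficient = 1

I ≈ (0.150000/3) × 1.928694 = 0.096435
Exact value: 0.096434
Error: 0.000000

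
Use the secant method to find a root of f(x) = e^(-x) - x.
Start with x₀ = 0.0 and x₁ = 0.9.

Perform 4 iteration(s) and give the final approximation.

f(x) = e^(-x) - x
x₀ = 0.0, x₁ = 0.9

Secant formula: x_{n+1} = x_n - f(x_n)(x_n - x_{n-1})/(f(x_n) - f(x_{n-1}))

Iteration 1:
  f(0.000000) = 1.000000
  f(0.900000) = -0.493430
  x_2 = 0.900000 - (-0.493430)×(0.900000 - 0.000000)/(-0.493430 - 1.000000)
       = 0.602639
Iteration 2:
  f(0.900000) = -0.493430
  f(0.602639) = -0.055274
  x_3 = 0.602639 - (-0.055274)×(0.602639 - 0.900000)/(-0.055274 - (-0.493430))
       = 0.565127
Iteration 3:
  f(0.602639) = -0.055274
  f(0.565127) = 0.003161
  x_4 = 0.565127 - 0.003161×(0.565127 - 0.602639)/(0.003161 - (-0.055274))
       = 0.567156
Iteration 4:
  f(0.565127) = 0.003161
  f(0.567156) = -0.000020
  x_5 = 0.567156 - (-0.000020)×(0.567156 - 0.565127)/(-0.000020 - 0.003161)
       = 0.567143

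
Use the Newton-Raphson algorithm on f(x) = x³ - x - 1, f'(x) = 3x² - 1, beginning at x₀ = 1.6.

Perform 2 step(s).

f(x) = x³ - x - 1
f'(x) = 3x² - 1
x₀ = 1.6

Newton-Raphson formula: x_{n+1} = x_n - f(x_n)/f'(x_n)

Iteration 1:
  f(1.600000) = 1.496000
  f'(1.600000) = 6.680000
  x_1 = 1.600000 - 1.496000/6.680000 = 1.376048
Iteration 2:
  f(1.376048) = 0.229510
  f'(1.376048) = 4.680524
  x_2 = 1.376048 - 0.229510/4.680524 = 1.327013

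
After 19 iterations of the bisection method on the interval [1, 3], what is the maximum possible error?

Bisection error bound: |error| ≤ (b-a)/2^n
|error| ≤ (3 - 1)/2^19 = 2/2^19
|error| ≤ 0.0000038147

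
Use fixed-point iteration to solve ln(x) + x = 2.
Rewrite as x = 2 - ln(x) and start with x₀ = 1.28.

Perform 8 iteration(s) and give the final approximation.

Equation: ln(x) + x = 2
Fixed-point form: x = 2 - ln(x)
x₀ = 1.28

x_1 = g(1.280000) = 1.753140
x_2 = g(1.753140) = 1.438592
x_3 = g(1.438592) = 1.636335
x_4 = g(1.636335) = 1.507541
x_5 = g(1.507541) = 1.589520
x_6 = g(1.589520) = 1.536568
x_7 = g(1.536568) = 1.570449
x_8 = g(1.570449) = 1.548639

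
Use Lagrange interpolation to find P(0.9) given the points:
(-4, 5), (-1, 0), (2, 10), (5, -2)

Lagrange interpolation formula:
P(x) = Σ yᵢ × Lᵢ(x)
where Lᵢ(x) = Π_{j≠i} (x - xⱼ)/(xᵢ - xⱼ)

L_0(0.9) = (0.9 - (-1))/(-4 - (-1)) × (0.9 - 2)/(-4 - 2) × (0.9 - 5)/(-4 - 5) = -0.052895
L_1(0.9) = (0.9 - (-4))/(-1 - (-4)) × (0.9 - 2)/(-1 - 2) × (0.9 - 5)/(-1 - 5) = 0.409241
L_2(0.9) = (0.9 - (-4))/(2 - (-4)) × (0.9 - (-1))/(2 - (-1)) × (0.9 - 5)/(2 - 5) = 0.706870
L_3(0.9) = (0.9 - (-4))/(5 - (-4)) × (0.9 - (-1))/(5 - (-1)) × (0.9 - 2)/(5 - 2) = -0.063216

P(0.9) = 5×L_0(0.9) + 0×L_1(0.9) + 10×L_2(0.9) + (-2)×L_3(0.9)
P(0.9) = 6.930660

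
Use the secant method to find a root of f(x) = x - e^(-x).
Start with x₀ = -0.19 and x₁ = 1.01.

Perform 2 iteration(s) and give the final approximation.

f(x) = x - e^(-x)
x₀ = -0.19, x₁ = 1.01

Secant formula: x_{n+1} = x_n - f(x_n)(x_n - x_{n-1})/(f(x_n) - f(x_{n-1}))

Iteration 1:
  f(-0.190000) = -1.399250
  f(1.010000) = 0.645781
  x_2 = 1.010000 - 0.645781×(1.010000 - (-0.190000))/(0.645781 - (-1.399250))
       = 0.631063
Iteration 2:
  f(1.010000) = 0.645781
  f(0.631063) = 0.099037
  x_3 = 0.631063 - 0.099037×(0.631063 - 1.010000)/(0.099037 - 0.645781)
       = 0.562422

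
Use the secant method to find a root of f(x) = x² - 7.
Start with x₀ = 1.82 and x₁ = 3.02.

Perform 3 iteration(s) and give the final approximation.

f(x) = x² - 7
x₀ = 1.82, x₁ = 3.02

Secant formula: x_{n+1} = x_n - f(x_n)(x_n - x_{n-1})/(f(x_n) - f(x_{n-1}))

Iteration 1:
  f(1.820000) = -3.687600
  f(3.020000) = 2.120400
  x_2 = 3.020000 - 2.120400×(3.020000 - 1.820000)/(2.120400 - (-3.687600))
       = 2.581901
Iteration 2:
  f(3.020000) = 2.120400
  f(2.581901) = -0.333788
  x_3 = 2.581901 - (-0.333788)×(2.581901 - 3.020000)/(-0.333788 - 2.120400)
       = 2.641486
Iteration 3:
  f(2.581901) = -0.333788
  f(2.641486) = -0.022554
  x_4 = 2.641486 - (-0.022554)×(2.641486 - 2.581901)/(-0.022554 - (-0.333788))
       = 2.645803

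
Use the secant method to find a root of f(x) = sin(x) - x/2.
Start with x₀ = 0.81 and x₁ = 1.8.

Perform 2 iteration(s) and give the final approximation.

f(x) = sin(x) - x/2
x₀ = 0.81, x₁ = 1.8

Secant formula: x_{n+1} = x_n - f(x_n)(x_n - x_{n-1})/(f(x_n) - f(x_{n-1}))

Iteration 1:
  f(0.810000) = 0.319287
  f(1.800000) = 0.073848
  x_2 = 1.800000 - 0.073848×(1.800000 - 0.810000)/(0.073848 - 0.319287)
       = 2.097870
Iteration 2:
  f(1.800000) = 0.073848
  f(2.097870) = -0.184653
  x_3 = 2.097870 - (-0.184653)×(2.097870 - 1.800000)/(-0.184653 - 0.073848)
       = 1.885095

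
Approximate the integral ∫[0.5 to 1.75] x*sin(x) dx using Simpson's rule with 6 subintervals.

f(x) = x*sin(x)
a = 0.5, b = 1.75, n = 6
h = (b - a)/n = 0.208333

Simpson's rule: (h/3)[f(x₀) + 4f(x₁) + 2f(x₂) + ... + f(xₙ)]

x_0 = 0.5000, f(x_0) = 0.239713, coefficient = 1
x_1 = 0.7083, f(x_1) = 0.460820, coefficient = 4
x_2 = 0.9167, f(x_2) = 0.727446, coefficient = 2
x_3 = 1.1250, f(x_3) = 1.015051, coefficient = 4
x_4 = 1.3333, f(x_4) = 1.295917, coefficient = 2
x_5 = 1.5417, f(x_5) = 1.541013, coefficient = 4
x_6 = 1.7500, f(x_6) = 1.721975, coefficient = 1

I ≈ (0.208333/3) × 18.075949 = 1.255274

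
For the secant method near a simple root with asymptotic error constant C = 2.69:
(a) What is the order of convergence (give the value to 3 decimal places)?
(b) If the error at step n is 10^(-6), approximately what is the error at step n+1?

(a) Secant method has superlinear convergence with order φ = (1+√5)/2 ≈ 1.618.
    This means |e_{n+1}| ≈ C|e_n|^1.618.

(b) With |e_n| = 10^(-6) and C = 2.69:
    |e_{n+1}| ≈ 2.69 × (10^(-6))^1.618 = 2.69 × 10^(-9.71)

(a) ≈ 1.618 (golden ratio); (b) |e_{n+1}| ≈ 5.267e-10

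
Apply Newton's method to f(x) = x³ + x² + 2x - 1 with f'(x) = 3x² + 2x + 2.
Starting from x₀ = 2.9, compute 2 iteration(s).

f(x) = x³ + x² + 2x - 1
f'(x) = 3x² + 2x + 2
x₀ = 2.9

Newton-Raphson formula: x_{n+1} = x_n - f(x_n)/f'(x_n)

Iteration 1:
  f(2.900000) = 37.599000
  f'(2.900000) = 33.030000
  x_1 = 2.900000 - 37.599000/33.030000 = 1.761671
Iteration 2:
  f(1.761671) = 11.094149
  f'(1.761671) = 14.833799
  x_2 = 1.761671 - 11.094149/14.833799 = 1.013775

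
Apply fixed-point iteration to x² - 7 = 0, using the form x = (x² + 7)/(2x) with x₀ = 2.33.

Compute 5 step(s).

Equation: x² - 7 = 0
Fixed-point form: x = (x² + 7)/(2x)
x₀ = 2.33

x_1 = g(2.330000) = 2.667146
x_2 = g(2.667146) = 2.645837
x_3 = g(2.645837) = 2.645751
x_4 = g(2.645751) = 2.645751
x_5 = g(2.645751) = 2.645751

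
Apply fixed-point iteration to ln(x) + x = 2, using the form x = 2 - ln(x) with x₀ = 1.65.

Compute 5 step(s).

Equation: ln(x) + x = 2
Fixed-point form: x = 2 - ln(x)
x₀ = 1.65

x_1 = g(1.650000) = 1.499225
x_2 = g(1.499225) = 1.595052
x_3 = g(1.595052) = 1.533094
x_4 = g(1.533094) = 1.572712
x_5 = g(1.572712) = 1.547198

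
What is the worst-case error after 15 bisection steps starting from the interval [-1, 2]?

Bisection error bound: |error| ≤ (b-a)/2^n
|error| ≤ (2 - (-1))/2^15 = 3/2^15
|error| ≤ 0.0000915527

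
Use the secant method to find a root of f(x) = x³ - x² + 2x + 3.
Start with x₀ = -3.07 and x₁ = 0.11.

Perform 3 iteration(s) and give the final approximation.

f(x) = x³ - x² + 2x + 3
x₀ = -3.07, x₁ = 0.11

Secant formula: x_{n+1} = x_n - f(x_n)(x_n - x_{n-1})/(f(x_n) - f(x_{n-1}))

Iteration 1:
  f(-3.070000) = -41.499343
  f(0.110000) = 3.209231
  x_2 = 0.110000 - 3.209231×(0.110000 - (-3.070000))/(3.209231 - (-41.499343))
       = -0.118264
Iteration 2:
  f(0.110000) = 3.209231
  f(-0.118264) = 2.747832
  x_3 = -0.118264 - 2.747832×(-0.118264 - 0.110000)/(2.747832 - 3.209231)
       = -1.477674
Iteration 3:
  f(-0.118264) = 2.747832
  f(-1.477674) = -5.365400
  x_4 = -1.477674 - (-5.365400)×(-1.477674 - (-0.118264))/(-5.365400 - 2.747832)
       = -0.578676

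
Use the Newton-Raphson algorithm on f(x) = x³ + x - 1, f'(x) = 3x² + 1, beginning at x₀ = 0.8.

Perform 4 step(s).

f(x) = x³ + x - 1
f'(x) = 3x² + 1
x₀ = 0.8

Newton-Raphson formula: x_{n+1} = x_n - f(x_n)/f'(x_n)

Iteration 1:
  f(0.800000) = 0.312000
  f'(0.800000) = 2.920000
  x_1 = 0.800000 - 0.312000/2.920000 = 0.693151
Iteration 2:
  f(0.693151) = 0.026180
  f'(0.693151) = 2.441374
  x_2 = 0.693151 - 0.026180/2.441374 = 0.682427
Iteration 3:
  f(0.682427) = 0.000238
  f'(0.682427) = 2.397120
  x_3 = 0.682427 - 0.000238/2.397120 = 0.682328
Iteration 4:
  f(0.682328) = 0.000000
  f'(0.682328) = 2.396714
  x_4 = 0.682328 - 0.000000/2.396714 = 0.682328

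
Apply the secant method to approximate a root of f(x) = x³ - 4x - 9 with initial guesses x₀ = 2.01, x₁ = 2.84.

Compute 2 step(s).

f(x) = x³ - 4x - 9
x₀ = 2.01, x₁ = 2.84

Secant formula: x_{n+1} = x_n - f(x_n)(x_n - x_{n-1})/(f(x_n) - f(x_{n-1}))

Iteration 1:
  f(2.010000) = -8.919399
  f(2.840000) = 2.546304
  x_2 = 2.840000 - 2.546304×(2.840000 - 2.010000)/(2.546304 - (-8.919399))
       = 2.655674
Iteration 2:
  f(2.840000) = 2.546304
  f(2.655674) = -0.893286
  x_3 = 2.655674 - (-0.893286)×(2.655674 - 2.840000)/(-0.893286 - 2.546304)
       = 2.703544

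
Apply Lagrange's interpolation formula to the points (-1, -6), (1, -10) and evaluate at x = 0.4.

Lagrange interpolation formula:
P(x) = Σ yᵢ × Lᵢ(x)
where Lᵢ(x) = Π_{j≠i} (x - xⱼ)/(xᵢ - xⱼ)

L_0(0.4) = (0.4 - 1)/(-1 - 1) = 0.300000
L_1(0.4) = (0.4 - (-1))/(1 - (-1)) = 0.700000

P(0.4) = (-6)×L_0(0.4) + (-10)×L_1(0.4)
P(0.4) = -8.800000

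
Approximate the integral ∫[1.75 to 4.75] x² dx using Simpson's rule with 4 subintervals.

f(x) = x²
a = 1.75, b = 4.75, n = 4
h = (b - a)/n = 0.750000

Simpson's rule: (h/3)[f(x₀) + 4f(x₁) + 2f(x₂) + ... + f(xₙ)]

x_0 = 1.7500, f(x_0) = 3.062500, coefficient = 1
x_1 = 2.5000, f(x_1) = 6.250000, coefficient = 4
x_2 = 3.2500, f(x_2) = 10.562500, coefficient = 2
x_3 = 4.0000, f(x_3) = 16.000000, coefficient = 4
x_4 = 4.7500, f(x_4) = 22.562500, coefficient = 1

I ≈ (0.750000/3) × 135.750000 = 33.937500
Exact value: 33.937500
Error: 0.000000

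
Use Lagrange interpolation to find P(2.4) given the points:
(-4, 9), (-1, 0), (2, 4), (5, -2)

Lagrange interpolation formula:
P(x) = Σ yᵢ × Lᵢ(x)
where Lᵢ(x) = Π_{j≠i} (x - xⱼ)/(xᵢ - xⱼ)

L_0(2.4) = (2.4 - (-1))/(-4 - (-1)) × (2.4 - 2)/(-4 - 2) × (2.4 - 5)/(-4 - 5) = 0.021827
L_1(2.4) = (2.4 - (-4))/(-1 - (-4)) × (2.4 - 2)/(-1 - 2) × (2.4 - 5)/(-1 - 5) = -0.123259
L_2(2.4) = (2.4 - (-4))/(2 - (-4)) × (2.4 - (-1))/(2 - (-1)) × (2.4 - 5)/(2 - 5) = 1.047704
L_3(2.4) = (2.4 - (-4))/(5 - (-4)) × (2.4 - (-1))/(5 - (-1)) × (2.4 - 2)/(5 - 2) = 0.053728

P(2.4) = 9×L_0(2.4) + 0×L_1(2.4) + 4×L_2(2.4) + (-2)×L_3(2.4)
P(2.4) = 4.279802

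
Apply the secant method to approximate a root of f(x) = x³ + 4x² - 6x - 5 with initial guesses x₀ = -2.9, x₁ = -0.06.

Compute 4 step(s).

f(x) = x³ + 4x² - 6x - 5
x₀ = -2.9, x₁ = -0.06

Secant formula: x_{n+1} = x_n - f(x_n)(x_n - x_{n-1})/(f(x_n) - f(x_{n-1}))

Iteration 1:
  f(-2.900000) = 21.651000
  f(-0.060000) = -4.625816
  x_2 = -0.060000 - (-4.625816)×(-0.060000 - (-2.900000))/(-4.625816 - 21.651000)
       = -0.559958
Iteration 2:
  f(-0.060000) = -4.625816
  f(-0.559958) = -0.561612
  x_3 = -0.559958 - (-0.561612)×(-0.559958 - (-0.060000))/(-0.561612 - (-4.625816))
       = -0.629045
Iteration 3:
  f(-0.559958) = -0.561612
  f(-0.629045) = 0.108151
  x_4 = -0.629045 - 0.108151×(-0.629045 - (-0.559958))/(0.108151 - (-0.561612))
       = -0.617889
Iteration 4:
  f(-0.629045) = 0.108151
  f(-0.617889) = -0.001417
  x_5 = -0.617889 - (-0.001417)×(-0.617889 - (-0.629045))/(-0.001417 - 0.108151)
       = -0.618034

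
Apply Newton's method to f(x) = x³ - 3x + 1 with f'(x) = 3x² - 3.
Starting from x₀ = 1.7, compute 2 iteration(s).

f(x) = x³ - 3x + 1
f'(x) = 3x² - 3
x₀ = 1.7

Newton-Raphson formula: x_{n+1} = x_n - f(x_n)/f'(x_n)

Iteration 1:
  f(1.700000) = 0.813000
  f'(1.700000) = 5.670000
  x_1 = 1.700000 - 0.813000/5.670000 = 1.556614
Iteration 2:
  f(1.556614) = 0.101906
  f'(1.556614) = 4.269139
  x_2 = 1.556614 - 0.101906/4.269139 = 1.532743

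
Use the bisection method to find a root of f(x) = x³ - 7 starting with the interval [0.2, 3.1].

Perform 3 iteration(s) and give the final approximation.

f(x) = x³ - 7
Initial interval: [0.2, 3.1]

Iteration 1:
  c_1 = (0.200000 + 3.100000)/2 = 1.650000
  f(c_1) = f(1.650000) = -2.507875
  f(a) × f(c) ≥ 0, new interval: [1.650000, 3.100000]
Iteration 2:
  c_2 = (1.650000 + 3.100000)/2 = 2.375000
  f(c_2) = f(2.375000) = 6.396484
  f(a) × f(c) < 0, new interval: [1.650000, 2.375000]
Iteration 3:
  c_3 = (1.650000 + 2.375000)/2 = 2.012500
  f(c_3) = f(2.012500) = 1.150939
  f(a) × f(c) < 0, new interval: [1.650000, 2.012500]

After 3 iteration(s), the approximation is c_3 = 2.012500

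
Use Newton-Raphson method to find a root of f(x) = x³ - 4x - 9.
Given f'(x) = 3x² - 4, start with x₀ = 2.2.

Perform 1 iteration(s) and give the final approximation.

f(x) = x³ - 4x - 9
f'(x) = 3x² - 4
x₀ = 2.2

Newton-Raphson formula: x_{n+1} = x_n - f(x_n)/f'(x_n)

Iteration 1:
  f(2.200000) = -7.152000
  f'(2.200000) = 10.520000
  x_1 = 2.200000 - (-7.152000)/10.520000 = 2.879848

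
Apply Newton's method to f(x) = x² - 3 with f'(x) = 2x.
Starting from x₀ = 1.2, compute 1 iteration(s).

f(x) = x² - 3
f'(x) = 2x
x₀ = 1.2

Newton-Raphson formula: x_{n+1} = x_n - f(x_n)/f'(x_n)

Iteration 1:
  f(1.200000) = -1.560000
  f'(1.200000) = 2.400000
  x_1 = 1.200000 - (-1.560000)/2.400000 = 1.850000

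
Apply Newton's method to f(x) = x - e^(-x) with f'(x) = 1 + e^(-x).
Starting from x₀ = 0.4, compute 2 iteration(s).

f(x) = x - e^(-x)
f'(x) = 1 + e^(-x)
x₀ = 0.4

Newton-Raphson formula: x_{n+1} = x_n - f(x_n)/f'(x_n)

Iteration 1:
  f(0.400000) = -0.270320
  f'(0.400000) = 1.670320
  x_1 = 0.400000 - (-0.270320)/1.670320 = 0.561837
Iteration 2:
  f(0.561837) = -0.008323
  f'(0.561837) = 1.570161
  x_2 = 0.561837 - (-0.008323)/1.570161 = 0.567138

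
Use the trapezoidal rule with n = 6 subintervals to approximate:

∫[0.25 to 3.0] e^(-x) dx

f(x) = e^(-x)
a = 0.25, b = 3.0, n = 6
h = (b - a)/n = 0.458333

Trapezoidal rule: (h/2)[f(x₀) + 2f(x₁) + 2f(x₂) + ... + f(xₙ)]

x_0 = 0.2500, f(x_0) = 0.778801, coefficient = 1
x_1 = 0.7083, f(x_1) = 0.492464, coefficient = 2
x_2 = 1.1667, f(x_2) = 0.311403, coefficient = 2
x_3 = 1.6250, f(x_3) = 0.196912, coefficient = 2
x_4 = 2.0833, f(x_4) = 0.124514, coefficient = 2
x_5 = 2.5417, f(x_5) = 0.078735, coefficient = 2
x_6 = 3.0000, f(x_6) = 0.049787, coefficient = 1

I ≈ (0.458333/2) × 3.236645 = 0.741731
Exact value: 0.729014
Error: 0.012717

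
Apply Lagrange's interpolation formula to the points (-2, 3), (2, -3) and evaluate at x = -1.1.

Lagrange interpolation formula:
P(x) = Σ yᵢ × Lᵢ(x)
where Lᵢ(x) = Π_{j≠i} (x - xⱼ)/(xᵢ - xⱼ)

L_0(-1.1) = (-1.1 - 2)/(-2 - 2) = 0.775000
L_1(-1.1) = (-1.1 - (-2))/(2 - (-2)) = 0.225000

P(-1.1) = 3×L_0(-1.1) + (-3)×L_1(-1.1)
P(-1.1) = 1.650000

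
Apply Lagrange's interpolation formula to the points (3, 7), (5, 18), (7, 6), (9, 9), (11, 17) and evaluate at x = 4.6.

Lagrange interpolation formula:
P(x) = Σ yᵢ × Lᵢ(x)
where Lᵢ(x) = Π_{j≠i} (x - xⱼ)/(xᵢ - xⱼ)

L_0(4.6) = (4.6 - 5)/(3 - 5) × (4.6 - 7)/(3 - 7) × (4.6 - 9)/(3 - 9) × (4.6 - 11)/(3 - 11) = 0.070400
L_1(4.6) = (4.6 - 3)/(5 - 3) × (4.6 - 7)/(5 - 7) × (4.6 - 9)/(5 - 9) × (4.6 - 11)/(5 - 11) = 1.126400
L_2(4.6) = (4.6 - 3)/(7 - 3) × (4.6 - 5)/(7 - 5) × (4.6 - 9)/(7 - 9) × (4.6 - 11)/(7 - 11) = -0.281600
L_3(4.6) = (4.6 - 3)/(9 - 3) × (4.6 - 5)/(9 - 5) × (4.6 - 7)/(9 - 7) × (4.6 - 11)/(9 - 11) = 0.102400
L_4(4.6) = (4.6 - 3)/(11 - 3) × (4.6 - 5)/(11 - 5) × (4.6 - 7)/(11 - 7) × (4.6 - 9)/(11 - 9) = -0.017600

P(4.6) = 7×L_0(4.6) + 18×L_1(4.6) + 6×L_2(4.6) + 9×L_3(4.6) + 17×L_4(4.6)
P(4.6) = 19.700800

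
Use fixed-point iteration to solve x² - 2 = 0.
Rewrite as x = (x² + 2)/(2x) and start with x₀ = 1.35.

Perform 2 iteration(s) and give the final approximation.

Equation: x² - 2 = 0
Fixed-point form: x = (x² + 2)/(2x)
x₀ = 1.35

x_1 = g(1.350000) = 1.415741
x_2 = g(1.415741) = 1.414214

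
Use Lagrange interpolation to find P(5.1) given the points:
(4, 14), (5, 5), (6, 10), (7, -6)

Lagrange interpolation formula:
P(x) = Σ yᵢ × Lᵢ(x)
where Lᵢ(x) = Π_{j≠i} (x - xⱼ)/(xᵢ - xⱼ)

L_0(5.1) = (5.1 - 5)/(4 - 5) × (5.1 - 6)/(4 - 6) × (5.1 - 7)/(4 - 7) = -0.028500
L_1(5.1) = (5.1 - 4)/(5 - 4) × (5.1 - 6)/(5 - 6) × (5.1 - 7)/(5 - 7) = 0.940500
L_2(5.1) = (5.1 - 4)/(6 - 4) × (5.1 - 5)/(6 - 5) × (5.1 - 7)/(6 - 7) = 0.104500
L_3(5.1) = (5.1 - 4)/(7 - 4) × (5.1 - 5)/(7 - 5) × (5.1 - 6)/(7 - 6) = -0.016500

P(5.1) = 14×L_0(5.1) + 5×L_1(5.1) + 10×L_2(5.1) + (-6)×L_3(5.1)
P(5.1) = 5.447500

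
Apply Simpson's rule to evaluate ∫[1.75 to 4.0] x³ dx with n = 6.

f(x) = x³
a = 1.75, b = 4.0, n = 6
h = (b - a)/n = 0.375000

Simpson's rule: (h/3)[f(x₀) + 4f(x₁) + 2f(x₂) + ... + f(xₙ)]

x_0 = 1.7500, f(x_0) = 5.359375, coefficient = 1
x_1 = 2.1250, f(x_1) = 9.595703, coefficient = 4
x_2 = 2.5000, f(x_2) = 15.625000, coefficient = 2
x_3 = 2.8750, f(x_3) = 23.763672, coefficient = 4
x_4 = 3.2500, f(x_4) = 34.328125, coefficient = 2
x_5 = 3.6250, f(x_5) = 47.634766, coefficient = 4
x_6 = 4.0000, f(x_6) = 64.000000, coefficient = 1

I ≈ (0.375000/3) × 493.242188 = 61.655273
Exact value: 61.655273
Error: 0.000000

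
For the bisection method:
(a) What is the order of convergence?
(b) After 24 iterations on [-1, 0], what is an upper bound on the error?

(a) Bisection has linear (order 1) convergence; the error is halved each step.

(b) Error bound = (b-a)/2^n = (0 - (-1))/2^{24}
    = 1/2^{24}

(a) 1 (linear); (b) error ≤ 5.96e-08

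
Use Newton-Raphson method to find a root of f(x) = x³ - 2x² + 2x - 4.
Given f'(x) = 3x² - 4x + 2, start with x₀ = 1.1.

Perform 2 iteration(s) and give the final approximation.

f(x) = x³ - 2x² + 2x - 4
f'(x) = 3x² - 4x + 2
x₀ = 1.1

Newton-Raphson formula: x_{n+1} = x_n - f(x_n)/f'(x_n)

Iteration 1:
  f(1.100000) = -2.889000
  f'(1.100000) = 1.230000
  x_1 = 1.100000 - (-2.889000)/1.230000 = 3.448780
Iteration 2:
  f(3.448780) = 20.129482
  f'(3.448780) = 23.887139
  x_2 = 3.448780 - 20.129482/23.887139 = 2.606089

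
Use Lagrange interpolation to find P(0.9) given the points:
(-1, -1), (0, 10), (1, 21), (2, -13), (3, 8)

Lagrange interpolation formula:
P(x) = Σ yᵢ × Lᵢ(x)
where Lᵢ(x) = Π_{j≠i} (x - xⱼ)/(xᵢ - xⱼ)

L_0(0.9) = (0.9 - 0)/(-1 - 0) × (0.9 - 1)/(-1 - 1) × (0.9 - 2)/(-1 - 2) × (0.9 - 3)/(-1 - 3) = -0.008662
L_1(0.9) = (0.9 - (-1))/(0 - (-1)) × (0.9 - 1)/(0 - 1) × (0.9 - 2)/(0 - 2) × (0.9 - 3)/(0 - 3) = 0.073150
L_2(0.9) = (0.9 - (-1))/(1 - (-1)) × (0.9 - 0)/(1 - 0) × (0.9 - 2)/(1 - 2) × (0.9 - 3)/(1 - 3) = 0.987525
L_3(0.9) = (0.9 - (-1))/(2 - (-1)) × (0.9 - 0)/(2 - 0) × (0.9 - 1)/(2 - 1) × (0.9 - 3)/(2 - 3) = -0.059850
L_4(0.9) = (0.9 - (-1))/(3 - (-1)) × (0.9 - 0)/(3 - 0) × (0.9 - 1)/(3 - 1) × (0.9 - 2)/(3 - 2) = 0.007837

P(0.9) = (-1)×L_0(0.9) + 10×L_1(0.9) + 21×L_2(0.9) + (-13)×L_3(0.9) + 8×L_4(0.9)
P(0.9) = 22.318938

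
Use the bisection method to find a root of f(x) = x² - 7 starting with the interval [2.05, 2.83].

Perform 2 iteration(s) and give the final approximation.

f(x) = x² - 7
Initial interval: [2.05, 2.83]

Iteration 1:
  c_1 = (2.050000 + 2.830000)/2 = 2.440000
  f(c_1) = f(2.440000) = -1.046400
  f(a) × f(c) ≥ 0, new interval: [2.440000, 2.830000]
Iteration 2:
  c_2 = (2.440000 + 2.830000)/2 = 2.635000
  f(c_2) = f(2.635000) = -0.056775
  f(a) × f(c) ≥ 0, new interval: [2.635000, 2.830000]

After 2 iteration(s), the approximation is c_2 = 2.635000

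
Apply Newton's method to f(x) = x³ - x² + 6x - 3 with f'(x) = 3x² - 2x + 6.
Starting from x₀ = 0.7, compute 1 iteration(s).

f(x) = x³ - x² + 6x - 3
f'(x) = 3x² - 2x + 6
x₀ = 0.7

Newton-Raphson formula: x_{n+1} = x_n - f(x_n)/f'(x_n)

Iteration 1:
  f(0.700000) = 1.053000
  f'(0.700000) = 6.070000
  x_1 = 0.700000 - 1.053000/6.070000 = 0.526524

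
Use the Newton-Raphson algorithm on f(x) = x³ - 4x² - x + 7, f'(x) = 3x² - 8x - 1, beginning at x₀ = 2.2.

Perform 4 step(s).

f(x) = x³ - 4x² - x + 7
f'(x) = 3x² - 8x - 1
x₀ = 2.2

Newton-Raphson formula: x_{n+1} = x_n - f(x_n)/f'(x_n)

Iteration 1:
  f(2.200000) = -3.912000
  f'(2.200000) = -4.080000
  x_1 = 2.200000 - (-3.912000)/(-4.080000) = 1.241176
Iteration 2:
  f(1.241176) = 1.508803
  f'(1.241176) = -6.307855
  x_2 = 1.241176 - 1.508803/(-6.307855) = 1.480371
Iteration 3:
  f(1.480371) = -0.002133
  f'(1.480371) = -6.268473
  x_3 = 1.480371 - (-0.002133)/(-6.268473) = 1.480031
Iteration 4:
  f(1.480031) = 0.000000
  f'(1.480031) = -6.268773
  x_4 = 1.480031 - 0.000000/(-6.268773) = 1.480031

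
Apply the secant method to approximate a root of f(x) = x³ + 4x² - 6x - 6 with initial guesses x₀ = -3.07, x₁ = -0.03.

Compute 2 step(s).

f(x) = x³ + 4x² - 6x - 6
x₀ = -3.07, x₁ = -0.03

Secant formula: x_{n+1} = x_n - f(x_n)(x_n - x_{n-1})/(f(x_n) - f(x_{n-1}))

Iteration 1:
  f(-3.070000) = 21.185157
  f(-0.030000) = -5.816427
  x_2 = -0.030000 - (-5.816427)×(-0.030000 - (-3.070000))/(-5.816427 - 21.185157)
       = -0.684848
Iteration 2:
  f(-0.030000) = -5.816427
  f(-0.684848) = -0.336048
  x_3 = -0.684848 - (-0.336048)×(-0.684848 - (-0.030000))/(-0.336048 - (-5.816427))
       = -0.725002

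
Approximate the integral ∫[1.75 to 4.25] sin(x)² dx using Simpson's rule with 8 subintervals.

f(x) = sin(x)²
a = 1.75, b = 4.25, n = 8
h = (b - a)/n = 0.312500

Simpson's rule: (h/3)[f(x₀) + 4f(x₁) + 2f(x₂) + ... + f(xₙ)]

x_0 = 1.7500, f(x_0) = 0.968228, coefficient = 1
x_1 = 2.0625, f(x_1) = 0.777095, coefficient = 4
x_2 = 2.3750, f(x_2) = 0.481199, coefficient = 2
x_3 = 2.6875, f(x_3) = 0.192411, coefficient = 4
x_4 = 3.0000, f(x_4) = 0.019915, coefficient = 2
x_5 = 3.3125, f(x_5) = 0.028926, coefficient = 4
x_6 = 3.6250, f(x_6) = 0.216038, coefficient = 2
x_7 = 3.9375, f(x_7) = 0.510508, coefficient = 4
x_8 = 4.2500, f(x_8) = 0.801006, coefficient = 1

I ≈ (0.312500/3) × 9.239300 = 0.962427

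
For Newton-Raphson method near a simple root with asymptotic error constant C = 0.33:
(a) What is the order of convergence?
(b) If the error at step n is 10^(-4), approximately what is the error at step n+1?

(a) Newton-Raphson has quadratic (order 2) convergence near simple roots.
    This means |e_{n+1}| ≈ C|e_n|².

(b) With |e_n| = 10^(-4) and C = 0.33:
    |e_{n+1}| ≈ 0.33 × (10^(-4))² = 0.33 × 10^(-8)

(a) 2 (quadratic); (b) |e_{n+1}| ≈ 3.300e-09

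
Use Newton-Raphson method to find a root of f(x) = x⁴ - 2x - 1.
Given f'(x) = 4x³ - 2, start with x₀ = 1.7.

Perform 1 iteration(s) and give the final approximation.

f(x) = x⁴ - 2x - 1
f'(x) = 4x³ - 2
x₀ = 1.7

Newton-Raphson formula: x_{n+1} = x_n - f(x_n)/f'(x_n)

Iteration 1:
  f(1.700000) = 3.952100
  f'(1.700000) = 17.652000
  x_1 = 1.700000 - 3.952100/17.652000 = 1.476110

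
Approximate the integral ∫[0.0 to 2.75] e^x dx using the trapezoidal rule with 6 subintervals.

f(x) = e^x
a = 0.0, b = 2.75, n = 6
h = (b - a)/n = 0.458333

Trapezoidal rule: (h/2)[f(x₀) + 2f(x₁) + 2f(x₂) + ... + f(xₙ)]

x_0 = 0.0000, f(x_0) = 1.000000, coefficient = 1
x_1 = 0.4583, f(x_1) = 1.581436, coefficient = 2
x_2 = 0.9167, f(x_2) = 2.500940, coefficient = 2
x_3 = 1.3750, f(x_3) = 3.955077, coefficient = 2
x_4 = 1.8333, f(x_4) = 6.254701, coefficient = 2
x_5 = 2.2917, f(x_5) = 9.891410, coefficient = 2
x_6 = 2.7500, f(x_6) = 15.642632, coefficient = 1

I ≈ (0.458333/2) × 65.009759 = 14.898070
Exact value: 14.642632
Error: 0.255438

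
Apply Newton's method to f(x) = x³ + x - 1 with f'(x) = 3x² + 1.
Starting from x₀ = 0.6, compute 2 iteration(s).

f(x) = x³ + x - 1
f'(x) = 3x² + 1
x₀ = 0.6

Newton-Raphson formula: x_{n+1} = x_n - f(x_n)/f'(x_n)

Iteration 1:
  f(0.600000) = -0.184000
  f'(0.600000) = 2.080000
  x_1 = 0.600000 - (-0.184000)/2.080000 = 0.688462
Iteration 2:
  f(0.688462) = 0.014778
  f'(0.688462) = 2.421938
  x_2 = 0.688462 - 0.014778/2.421938 = 0.682360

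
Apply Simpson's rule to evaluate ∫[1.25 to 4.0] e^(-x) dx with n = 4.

f(x) = e^(-x)
a = 1.25, b = 4.0, n = 4
h = (b - a)/n = 0.687500

Simpson's rule: (h/3)[f(x₀) + 4f(x₁) + 2f(x₂) + ... + f(xₙ)]

x_0 = 1.2500, f(x_0) = 0.286505, coefficient = 1
x_1 = 1.9375, f(x_1) = 0.144064, coefficient = 4
x_2 = 2.6250, f(x_2) = 0.072440, coefficient = 2
x_3 = 3.3125, f(x_3) = 0.036425, coefficient = 4
x_4 = 4.0000, f(x_4) = 0.018316, coefficient = 1

I ≈ (0.687500/3) × 1.171655 = 0.268504
Exact value: 0.268189
Error: 0.000315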